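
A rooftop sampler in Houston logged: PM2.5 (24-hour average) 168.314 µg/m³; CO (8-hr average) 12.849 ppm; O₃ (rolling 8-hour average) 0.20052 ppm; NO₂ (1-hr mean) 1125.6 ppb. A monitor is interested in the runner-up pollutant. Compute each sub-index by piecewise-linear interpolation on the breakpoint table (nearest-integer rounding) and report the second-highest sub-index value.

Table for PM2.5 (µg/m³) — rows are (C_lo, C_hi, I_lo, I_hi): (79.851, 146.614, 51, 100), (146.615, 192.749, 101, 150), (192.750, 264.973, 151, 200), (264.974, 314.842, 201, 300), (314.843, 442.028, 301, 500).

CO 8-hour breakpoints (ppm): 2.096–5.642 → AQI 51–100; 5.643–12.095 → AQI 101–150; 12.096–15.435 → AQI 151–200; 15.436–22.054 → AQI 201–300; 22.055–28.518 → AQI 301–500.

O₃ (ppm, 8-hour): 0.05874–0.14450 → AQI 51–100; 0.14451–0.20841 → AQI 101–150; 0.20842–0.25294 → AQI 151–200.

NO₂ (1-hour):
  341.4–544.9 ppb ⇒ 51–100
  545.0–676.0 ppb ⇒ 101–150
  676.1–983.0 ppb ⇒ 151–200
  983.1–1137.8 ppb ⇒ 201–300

162

PM2.5 168.314: bracket 146.615–192.749 → index 101–150; slope 49/46.134, offset 21.699.
AQI = 101 + 49/46.134·21.699 ≈ 124.05 ⇒ 124.
CO 12.849: bracket 12.096–15.435 → index 151–200; slope 49/3.339, offset 0.753.
AQI = 151 + 49/3.339·0.753 ≈ 162.05 ⇒ 162.
O₃: 0.20052 lies in 0.14451–0.20841, so I_lo=101, I_hi=150, C_lo=0.14451, C_hi=0.20841.
(150−101)/(0.20841−0.14451) × (0.20052−0.14451) + 101 = 49/0.06390 × 0.05601 + 101 ≈ 143.95 → 144.
NO₂: row 983.1–1137.8 (AQI 201–300). (300−201)·(1125.6−983.1)/(1137.8−983.1) + 201 = 99·142.5/154.7 + 201 ≈ 292.19 → 292.
Sub-indices: PM2.5→124, CO→162, O₃→144, NO₂→292. Ranked high→low: 292, 162, 144, 124. Second-highest sub-index = 162.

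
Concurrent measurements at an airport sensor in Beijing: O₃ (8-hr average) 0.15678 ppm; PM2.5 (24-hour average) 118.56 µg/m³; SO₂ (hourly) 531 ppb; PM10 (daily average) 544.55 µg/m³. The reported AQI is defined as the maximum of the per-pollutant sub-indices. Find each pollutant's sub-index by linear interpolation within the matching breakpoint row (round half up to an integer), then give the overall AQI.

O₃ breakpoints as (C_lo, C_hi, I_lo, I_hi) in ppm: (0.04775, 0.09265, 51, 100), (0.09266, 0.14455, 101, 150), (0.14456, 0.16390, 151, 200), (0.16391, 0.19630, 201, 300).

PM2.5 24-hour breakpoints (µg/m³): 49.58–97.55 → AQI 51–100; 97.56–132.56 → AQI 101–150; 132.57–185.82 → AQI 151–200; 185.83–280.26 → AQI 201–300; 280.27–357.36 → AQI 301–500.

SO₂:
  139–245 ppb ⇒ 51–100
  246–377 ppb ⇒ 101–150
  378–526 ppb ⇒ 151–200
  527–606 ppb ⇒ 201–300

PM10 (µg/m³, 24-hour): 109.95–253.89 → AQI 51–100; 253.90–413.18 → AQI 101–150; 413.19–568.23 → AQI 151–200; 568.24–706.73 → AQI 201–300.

O₃: 0.15678 ∈ [0.14456, 0.16390] ↔ index [151, 200].
151 + (0.15678−0.14456)·(200−151)/(0.16390−0.14456) = 151 + 0.01222·49/0.01934 ≈ 181.96, so AQI = 182.
PM2.5: 118.56 ∈ [97.56, 132.56] ↔ index [101, 150].
101 + (118.56−97.56)·(150−101)/(132.56−97.56) = 101 + 21.00·49/35.00 ≈ 130.40, so AQI = 130.
SO₂: 531 lies in 527–606, so I_lo=201, I_hi=300, C_lo=527, C_hi=606.
(300−201)/(606−527) × (531−527) + 201 = 99/79 × 4 + 201 ≈ 206.01 → 206.
PM10: 544.55 ∈ [413.19, 568.23] ↔ index [151, 200].
151 + (544.55−413.19)·(200−151)/(568.23−413.19) = 151 + 131.36·49/155.04 ≈ 192.52, so AQI = 193.
Sub-indices: O₃→182, PM2.5→130, SO₂→206, PM10→193. Overall AQI = max = 206; dominant pollutant is SO₂.
AQI 206: Very Unhealthy.

206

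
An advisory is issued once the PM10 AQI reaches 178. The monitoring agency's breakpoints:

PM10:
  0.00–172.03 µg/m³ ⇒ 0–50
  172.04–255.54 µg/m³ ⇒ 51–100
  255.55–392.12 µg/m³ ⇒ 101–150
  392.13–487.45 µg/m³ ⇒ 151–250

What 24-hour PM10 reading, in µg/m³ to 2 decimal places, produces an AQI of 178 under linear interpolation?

AQI 178 lies in the 151–250 band, which corresponds to 392.13–487.45 µg/m³.
C = 392.13 + (178−151)×(487.45−392.13)/(250−151) = 392.13 + 27×95.32/99 ≈ 418.1264 µg/m³ → 418.13 µg/m³ to 2 dp.

418.13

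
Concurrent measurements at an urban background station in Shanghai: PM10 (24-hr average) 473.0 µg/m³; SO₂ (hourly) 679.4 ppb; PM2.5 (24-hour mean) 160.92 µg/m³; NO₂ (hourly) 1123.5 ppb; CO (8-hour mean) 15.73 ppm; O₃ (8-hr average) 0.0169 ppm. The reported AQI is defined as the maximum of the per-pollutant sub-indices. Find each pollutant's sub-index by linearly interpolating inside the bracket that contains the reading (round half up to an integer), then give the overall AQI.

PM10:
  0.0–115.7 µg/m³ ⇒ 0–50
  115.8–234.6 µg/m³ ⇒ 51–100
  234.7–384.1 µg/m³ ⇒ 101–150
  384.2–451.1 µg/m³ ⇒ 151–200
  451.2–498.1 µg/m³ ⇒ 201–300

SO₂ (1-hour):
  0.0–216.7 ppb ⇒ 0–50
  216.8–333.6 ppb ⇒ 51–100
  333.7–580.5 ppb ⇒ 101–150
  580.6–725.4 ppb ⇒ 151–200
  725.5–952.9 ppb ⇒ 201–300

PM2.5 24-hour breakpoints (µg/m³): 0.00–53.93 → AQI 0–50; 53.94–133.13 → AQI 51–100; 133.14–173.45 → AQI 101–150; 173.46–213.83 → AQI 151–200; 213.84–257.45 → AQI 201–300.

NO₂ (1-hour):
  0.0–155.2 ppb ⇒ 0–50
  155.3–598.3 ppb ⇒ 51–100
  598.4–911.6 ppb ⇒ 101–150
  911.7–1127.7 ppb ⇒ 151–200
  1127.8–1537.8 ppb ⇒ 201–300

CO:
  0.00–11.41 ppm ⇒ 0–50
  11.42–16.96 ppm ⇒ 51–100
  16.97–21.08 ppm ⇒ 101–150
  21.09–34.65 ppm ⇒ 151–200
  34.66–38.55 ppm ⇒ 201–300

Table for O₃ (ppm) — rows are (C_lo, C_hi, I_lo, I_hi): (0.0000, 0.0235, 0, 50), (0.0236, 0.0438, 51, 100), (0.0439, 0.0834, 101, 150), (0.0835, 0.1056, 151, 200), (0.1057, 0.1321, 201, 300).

PM10 473.0: bracket 451.2–498.1 → index 201–300; slope 99/46.9, offset 21.8.
AQI = 201 + 99/46.9·21.8 ≈ 247.02 ⇒ 247.
SO₂: 679.4 lies in 580.6–725.4, so I_lo=151, I_hi=200, C_lo=580.6, C_hi=725.4.
(200−151)/(725.4−580.6) × (679.4−580.6) + 151 = 49/144.8 × 98.8 + 151 ≈ 184.43 → 184.
PM2.5 160.92: bracket 133.14–173.45 → index 101–150; slope 49/40.31, offset 27.78.
AQI = 101 + 49/40.31·27.78 ≈ 134.77 ⇒ 135.
NO₂: 1123.5 ∈ [911.7, 1127.7] ↔ index [151, 200].
151 + (1123.5−911.7)·(200−151)/(1127.7−911.7) = 151 + 211.8·49/216.0 ≈ 199.05, so AQI = 199.
CO: row 11.42–16.96 (AQI 51–100). (100−51)·(15.73−11.42)/(16.96−11.42) + 51 = 49·4.31/5.54 + 51 ≈ 89.12 → 89.
O₃: 0.0169 lies in 0.0000–0.0235, so I_lo=0, I_hi=50, C_lo=0.0000, C_hi=0.0235.
(50−0)/(0.0235−0.0000) × (0.0169−0.0000) + 0 = 50/0.0235 × 0.0169 + 0 ≈ 35.96 → 36.
Sub-indices: PM10→247, SO₂→184, PM2.5→135, NO₂→199, CO→89, O₃→36. Overall AQI = max = 247; dominant pollutant is PM10.

247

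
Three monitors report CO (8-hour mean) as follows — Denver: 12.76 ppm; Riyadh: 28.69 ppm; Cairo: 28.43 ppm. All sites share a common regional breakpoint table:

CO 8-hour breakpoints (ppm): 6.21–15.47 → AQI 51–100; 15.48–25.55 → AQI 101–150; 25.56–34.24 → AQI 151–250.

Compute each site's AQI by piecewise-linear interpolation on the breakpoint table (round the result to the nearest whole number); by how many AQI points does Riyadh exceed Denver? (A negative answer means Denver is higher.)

Denver: row 6.21–15.47 (AQI 51–100). (100−51)·(12.76−6.21)/(15.47−6.21) + 51 = 49·6.55/9.26 + 51 ≈ 85.66 → 86.
Riyadh: 28.69 lies in 25.56–34.24, so I_lo=151, I_hi=250, C_lo=25.56, C_hi=34.24.
(250−151)/(34.24−25.56) × (28.69−25.56) + 151 = 99/8.68 × 3.13 + 151 ≈ 186.70 → 187.
Cairo: 28.43 lies in 25.56–34.24, so I_lo=151, I_hi=250, C_lo=25.56, C_hi=34.24.
(250−151)/(34.24−25.56) × (28.43−25.56) + 151 = 99/8.68 × 2.87 + 151 ≈ 183.73 → 184.
AQIs: Denver=86, Riyadh=187, Cairo=184. Riyadh (187) − Denver (86) = 101.

101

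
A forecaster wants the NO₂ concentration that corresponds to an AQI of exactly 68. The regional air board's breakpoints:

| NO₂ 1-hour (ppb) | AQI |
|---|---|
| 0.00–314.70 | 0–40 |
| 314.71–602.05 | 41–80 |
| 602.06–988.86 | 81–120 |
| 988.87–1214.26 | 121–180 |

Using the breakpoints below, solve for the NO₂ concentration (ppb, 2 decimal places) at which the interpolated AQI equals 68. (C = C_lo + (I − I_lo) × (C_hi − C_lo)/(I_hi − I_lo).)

AQI 68 lies in the 41–80 band, which corresponds to 314.71–602.05 ppb.
C = 314.71 + (68−41)×(602.05−314.71)/(80−41) = 314.71 + 27×287.34/39 ≈ 513.6377 ppb → 513.64 ppb to 2 dp.

513.64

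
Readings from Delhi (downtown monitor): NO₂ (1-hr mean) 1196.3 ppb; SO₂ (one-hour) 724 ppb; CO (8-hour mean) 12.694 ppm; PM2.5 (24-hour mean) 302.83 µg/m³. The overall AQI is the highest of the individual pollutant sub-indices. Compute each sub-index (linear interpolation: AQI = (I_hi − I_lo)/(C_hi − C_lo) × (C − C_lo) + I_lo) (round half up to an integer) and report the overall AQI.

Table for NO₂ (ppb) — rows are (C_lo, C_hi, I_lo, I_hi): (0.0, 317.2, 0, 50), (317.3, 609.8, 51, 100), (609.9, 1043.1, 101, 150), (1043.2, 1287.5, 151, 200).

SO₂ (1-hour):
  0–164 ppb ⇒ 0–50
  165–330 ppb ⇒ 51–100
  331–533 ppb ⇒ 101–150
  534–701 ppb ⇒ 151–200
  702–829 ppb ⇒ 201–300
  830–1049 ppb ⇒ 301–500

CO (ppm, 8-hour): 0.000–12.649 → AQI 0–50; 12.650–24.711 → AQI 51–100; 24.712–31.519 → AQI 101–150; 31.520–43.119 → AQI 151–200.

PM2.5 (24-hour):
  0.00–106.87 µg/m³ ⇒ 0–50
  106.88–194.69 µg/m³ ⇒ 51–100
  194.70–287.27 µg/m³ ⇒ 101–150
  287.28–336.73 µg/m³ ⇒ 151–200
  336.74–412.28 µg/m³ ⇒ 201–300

218

NO₂: 1196.3 lies in 1043.2–1287.5, so I_lo=151, I_hi=200, C_lo=1043.2, C_hi=1287.5.
(200−151)/(1287.5−1043.2) × (1196.3−1043.2) + 151 = 49/244.3 × 153.1 + 151 ≈ 181.71 → 182.
SO₂ 724: bracket 702–829 → index 201–300; slope 99/127, offset 22.
AQI = 201 + 99/127·22 ≈ 218.15 ⇒ 218.
CO: 12.694 lies in 12.650–24.711, so I_lo=51, I_hi=100, C_lo=12.650, C_hi=24.711.
(100−51)/(24.711−12.650) × (12.694−12.650) + 51 = 49/12.061 × 0.044 + 51 ≈ 51.18 → 51.
PM2.5: 302.83 ∈ [287.28, 336.73] ↔ index [151, 200].
151 + (302.83−287.28)·(200−151)/(336.73−287.28) = 151 + 15.55·49/49.45 ≈ 166.41, so AQI = 166.
Sub-indices: NO₂→182, SO₂→218, CO→51, PM2.5→166. Overall AQI = max = 218; dominant pollutant is SO₂.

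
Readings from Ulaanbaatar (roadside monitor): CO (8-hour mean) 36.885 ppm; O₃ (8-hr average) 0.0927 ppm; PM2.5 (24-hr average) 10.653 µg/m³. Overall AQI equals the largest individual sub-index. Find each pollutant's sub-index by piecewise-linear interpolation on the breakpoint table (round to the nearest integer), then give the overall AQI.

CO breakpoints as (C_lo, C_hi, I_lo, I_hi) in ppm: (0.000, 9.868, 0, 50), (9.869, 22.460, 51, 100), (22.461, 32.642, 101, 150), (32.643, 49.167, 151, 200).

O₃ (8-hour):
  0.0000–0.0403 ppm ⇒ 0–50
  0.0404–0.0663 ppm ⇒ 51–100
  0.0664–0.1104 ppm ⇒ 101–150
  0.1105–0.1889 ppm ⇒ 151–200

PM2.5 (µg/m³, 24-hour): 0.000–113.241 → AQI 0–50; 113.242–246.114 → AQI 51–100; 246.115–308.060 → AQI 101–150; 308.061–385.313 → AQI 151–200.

164

CO 36.885: bracket 32.643–49.167 → index 151–200; slope 49/16.524, offset 4.242.
AQI = 151 + 49/16.524·4.242 ≈ 163.58 ⇒ 164.
O₃: row 0.0664–0.1104 (AQI 101–150). (150−101)·(0.0927−0.0664)/(0.1104−0.0664) + 101 = 49·0.0263/0.0440 + 101 ≈ 130.29 → 130.
PM2.5: row 0.000–113.241 (AQI 0–50). (50−0)·(10.653−0.000)/(113.241−0.000) + 0 = 50·10.653/113.241 + 0 ≈ 4.70 → 5.
Sub-indices: CO→164, O₃→130, PM2.5→5. Overall AQI = max = 164; dominant pollutant is CO.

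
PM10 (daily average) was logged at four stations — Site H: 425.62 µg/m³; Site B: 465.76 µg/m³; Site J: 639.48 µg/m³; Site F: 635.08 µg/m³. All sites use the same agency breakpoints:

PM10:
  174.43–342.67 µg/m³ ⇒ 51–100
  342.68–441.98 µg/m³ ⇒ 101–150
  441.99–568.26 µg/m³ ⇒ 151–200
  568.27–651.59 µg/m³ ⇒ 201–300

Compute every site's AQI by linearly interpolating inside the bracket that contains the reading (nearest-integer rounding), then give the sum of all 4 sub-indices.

868

Site H: 425.62 ∈ [342.68, 441.98] ↔ index [101, 150].
101 + (425.62−342.68)·(150−101)/(441.98−342.68) = 101 + 82.94·49/99.30 ≈ 141.93, so AQI = 142.
Site B 465.76: bracket 441.99–568.26 → index 151–200; slope 49/126.27, offset 23.77.
AQI = 151 + 49/126.27·23.77 ≈ 160.22 ⇒ 160.
Site J: 639.48 ∈ [568.27, 651.59] ↔ index [201, 300].
201 + (639.48−568.27)·(300−201)/(651.59−568.27) = 201 + 71.21·99/83.32 ≈ 285.61, so AQI = 286.
Site F 635.08: bracket 568.27–651.59 → index 201–300; slope 99/83.32, offset 66.81.
AQI = 201 + 99/83.32·66.81 ≈ 280.38 ⇒ 280.
AQIs: Site H=142, Site B=160, Site J=286, Site F=280. Sum = 142 + 160 + 286 + 280 = 868.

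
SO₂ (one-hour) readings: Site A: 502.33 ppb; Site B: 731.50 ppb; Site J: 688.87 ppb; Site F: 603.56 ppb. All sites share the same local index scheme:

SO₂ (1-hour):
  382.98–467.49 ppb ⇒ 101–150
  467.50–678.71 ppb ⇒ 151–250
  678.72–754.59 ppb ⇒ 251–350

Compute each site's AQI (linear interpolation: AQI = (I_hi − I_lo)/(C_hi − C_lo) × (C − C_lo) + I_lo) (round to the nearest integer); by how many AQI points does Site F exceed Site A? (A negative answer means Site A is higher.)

48

Site A: 502.33 lies in 467.50–678.71, so I_lo=151, I_hi=250, C_lo=467.50, C_hi=678.71.
(250−151)/(678.71−467.50) × (502.33−467.50) + 151 = 99/211.21 × 34.83 + 151 ≈ 167.33 → 167.
Site B 731.50: bracket 678.72–754.59 → index 251–350; slope 99/75.87, offset 52.78.
AQI = 251 + 99/75.87·52.78 ≈ 319.87 ⇒ 320.
Site J: row 678.72–754.59 (AQI 251–350). (350−251)·(688.87−678.72)/(754.59−678.72) + 251 = 99·10.15/75.87 + 251 ≈ 264.24 → 264.
Site F 603.56: bracket 467.50–678.71 → index 151–250; slope 99/211.21, offset 136.06.
AQI = 151 + 99/211.21·136.06 ≈ 214.78 ⇒ 215.
AQIs: Site A=167, Site B=320, Site J=264, Site F=215. Site F (215) − Site A (167) = 48.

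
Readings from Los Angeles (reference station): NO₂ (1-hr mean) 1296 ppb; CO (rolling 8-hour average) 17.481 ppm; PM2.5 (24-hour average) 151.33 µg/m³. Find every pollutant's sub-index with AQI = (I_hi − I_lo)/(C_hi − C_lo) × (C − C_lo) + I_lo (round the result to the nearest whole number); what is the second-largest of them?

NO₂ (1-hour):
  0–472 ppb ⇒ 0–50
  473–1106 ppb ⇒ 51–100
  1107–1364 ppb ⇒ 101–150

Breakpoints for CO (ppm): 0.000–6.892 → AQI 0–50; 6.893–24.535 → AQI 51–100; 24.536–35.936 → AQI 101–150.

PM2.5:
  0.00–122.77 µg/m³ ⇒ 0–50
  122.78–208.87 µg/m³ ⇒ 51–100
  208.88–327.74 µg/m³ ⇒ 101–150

80

NO₂: row 1107–1364 (AQI 101–150). (150−101)·(1296−1107)/(1364−1107) + 101 = 49·189/257 + 101 ≈ 137.04 → 137.
CO: 17.481 lies in 6.893–24.535, so I_lo=51, I_hi=100, C_lo=6.893, C_hi=24.535.
(100−51)/(24.535−6.893) × (17.481−6.893) + 51 = 49/17.642 × 10.588 + 51 ≈ 80.41 → 80.
PM2.5: 151.33 lies in 122.78–208.87, so I_lo=51, I_hi=100, C_lo=122.78, C_hi=208.87.
(100−51)/(208.87−122.78) × (151.33−122.78) + 51 = 49/86.09 × 28.55 + 51 ≈ 67.25 → 67.
Sub-indices: NO₂→137, CO→80, PM2.5→67. Ranked high→low: 137, 80, 67. Second-highest sub-index = 80.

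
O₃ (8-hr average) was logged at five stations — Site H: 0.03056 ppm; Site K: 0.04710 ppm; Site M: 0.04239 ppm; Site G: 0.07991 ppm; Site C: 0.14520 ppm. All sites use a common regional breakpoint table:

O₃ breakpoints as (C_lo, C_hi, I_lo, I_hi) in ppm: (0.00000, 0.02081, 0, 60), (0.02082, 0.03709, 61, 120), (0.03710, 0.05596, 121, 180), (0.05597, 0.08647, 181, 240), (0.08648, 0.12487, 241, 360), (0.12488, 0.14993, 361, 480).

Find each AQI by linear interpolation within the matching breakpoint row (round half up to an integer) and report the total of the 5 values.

Site H 0.03056: bracket 0.02082–0.03709 → index 61–120; slope 59/0.01627, offset 0.00974.
AQI = 61 + 59/0.01627·0.00974 ≈ 96.32 ⇒ 96.
Site K: row 0.03710–0.05596 (AQI 121–180). (180−121)·(0.04710−0.03710)/(0.05596−0.03710) + 121 = 59·0.01000/0.01886 + 121 ≈ 152.28 → 152.
Site M: row 0.03710–0.05596 (AQI 121–180). (180−121)·(0.04239−0.03710)/(0.05596−0.03710) + 121 = 59·0.00529/0.01886 + 121 ≈ 137.55 → 138.
Site G: 0.07991 lies in 0.05597–0.08647, so I_lo=181, I_hi=240, C_lo=0.05597, C_hi=0.08647.
(240−181)/(0.08647−0.05597) × (0.07991−0.05597) + 181 = 59/0.03050 × 0.02394 + 181 ≈ 227.31 → 227.
Site C: row 0.12488–0.14993 (AQI 361–480). (480−361)·(0.14520−0.12488)/(0.14993−0.12488) + 361 = 119·0.02032/0.02505 + 361 ≈ 457.53 → 458.
AQIs: Site H=96, Site K=152, Site M=138, Site G=227, Site C=458. Sum = 96 + 152 + 138 + 227 + 458 = 1071.

1071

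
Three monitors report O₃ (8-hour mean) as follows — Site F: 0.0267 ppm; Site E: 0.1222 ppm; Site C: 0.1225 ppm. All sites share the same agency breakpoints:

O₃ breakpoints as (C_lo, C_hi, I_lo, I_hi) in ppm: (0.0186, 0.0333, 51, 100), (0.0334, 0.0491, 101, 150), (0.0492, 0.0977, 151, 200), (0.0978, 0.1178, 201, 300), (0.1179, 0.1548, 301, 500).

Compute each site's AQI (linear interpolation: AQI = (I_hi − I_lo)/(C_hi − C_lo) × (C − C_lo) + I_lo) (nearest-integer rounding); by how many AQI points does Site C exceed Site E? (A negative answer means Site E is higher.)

Site F: row 0.0186–0.0333 (AQI 51–100). (100−51)·(0.0267−0.0186)/(0.0333−0.0186) + 51 = 49·0.0081/0.0147 + 51 ≈ 78.00 → 78.
Site E: row 0.1179–0.1548 (AQI 301–500). (500−301)·(0.1222−0.1179)/(0.1548−0.1179) + 301 = 199·0.0043/0.0369 + 301 ≈ 324.19 → 324.
Site C 0.1225: bracket 0.1179–0.1548 → index 301–500; slope 199/0.0369, offset 0.0046.
AQI = 301 + 199/0.0369·0.0046 ≈ 325.81 ⇒ 326.
AQIs: Site F=78, Site E=324, Site C=326. Site C (326) − Site E (324) = 2.

2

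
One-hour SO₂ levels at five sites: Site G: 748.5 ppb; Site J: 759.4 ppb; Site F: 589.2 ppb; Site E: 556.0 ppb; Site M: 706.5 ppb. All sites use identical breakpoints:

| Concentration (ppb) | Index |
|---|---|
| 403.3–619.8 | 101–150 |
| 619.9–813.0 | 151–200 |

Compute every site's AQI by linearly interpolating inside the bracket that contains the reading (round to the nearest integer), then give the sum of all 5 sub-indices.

Site G: 748.5 lies in 619.9–813.0, so I_lo=151, I_hi=200, C_lo=619.9, C_hi=813.0.
(200−151)/(813.0−619.9) × (748.5−619.9) + 151 = 49/193.1 × 128.6 + 151 ≈ 183.63 → 184.
Site J: 759.4 lies in 619.9–813.0, so I_lo=151, I_hi=200, C_lo=619.9, C_hi=813.0.
(200−151)/(813.0−619.9) × (759.4−619.9) + 151 = 49/193.1 × 139.5 + 151 ≈ 186.40 → 186.
Site F 589.2: bracket 403.3–619.8 → index 101–150; slope 49/216.5, offset 185.9.
AQI = 101 + 49/216.5·185.9 ≈ 143.07 ⇒ 143.
Site E 556.0: bracket 403.3–619.8 → index 101–150; slope 49/216.5, offset 152.7.
AQI = 101 + 49/216.5·152.7 ≈ 135.56 ⇒ 136.
Site M: 706.5 ∈ [619.9, 813.0] ↔ index [151, 200].
151 + (706.5−619.9)·(200−151)/(813.0−619.9) = 151 + 86.6·49/193.1 ≈ 172.98, so AQI = 173.
AQIs: Site G=184, Site J=186, Site F=143, Site E=136, Site M=173. Sum = 184 + 186 + 143 + 136 + 173 = 822.

822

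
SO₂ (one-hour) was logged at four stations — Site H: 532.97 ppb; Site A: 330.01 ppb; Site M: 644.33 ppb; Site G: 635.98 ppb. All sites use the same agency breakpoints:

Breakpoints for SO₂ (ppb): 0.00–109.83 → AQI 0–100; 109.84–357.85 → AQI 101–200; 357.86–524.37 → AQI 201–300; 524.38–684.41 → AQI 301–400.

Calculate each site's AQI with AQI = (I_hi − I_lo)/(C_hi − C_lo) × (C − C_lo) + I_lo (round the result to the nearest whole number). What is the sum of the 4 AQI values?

1240

Site H 532.97: bracket 524.38–684.41 → index 301–400; slope 99/160.03, offset 8.59.
AQI = 301 + 99/160.03·8.59 ≈ 306.31 ⇒ 306.
Site A 330.01: bracket 109.84–357.85 → index 101–200; slope 99/248.01, offset 220.17.
AQI = 101 + 99/248.01·220.17 ≈ 188.89 ⇒ 189.
Site M: 644.33 ∈ [524.38, 684.41] ↔ index [301, 400].
301 + (644.33−524.38)·(400−301)/(684.41−524.38) = 301 + 119.95·99/160.03 ≈ 375.21, so AQI = 375.
Site G 635.98: bracket 524.38–684.41 → index 301–400; slope 99/160.03, offset 111.60.
AQI = 301 + 99/160.03·111.60 ≈ 370.04 ⇒ 370.
AQIs: Site H=306, Site A=189, Site M=375, Site G=370. Sum = 306 + 189 + 375 + 370 = 1240.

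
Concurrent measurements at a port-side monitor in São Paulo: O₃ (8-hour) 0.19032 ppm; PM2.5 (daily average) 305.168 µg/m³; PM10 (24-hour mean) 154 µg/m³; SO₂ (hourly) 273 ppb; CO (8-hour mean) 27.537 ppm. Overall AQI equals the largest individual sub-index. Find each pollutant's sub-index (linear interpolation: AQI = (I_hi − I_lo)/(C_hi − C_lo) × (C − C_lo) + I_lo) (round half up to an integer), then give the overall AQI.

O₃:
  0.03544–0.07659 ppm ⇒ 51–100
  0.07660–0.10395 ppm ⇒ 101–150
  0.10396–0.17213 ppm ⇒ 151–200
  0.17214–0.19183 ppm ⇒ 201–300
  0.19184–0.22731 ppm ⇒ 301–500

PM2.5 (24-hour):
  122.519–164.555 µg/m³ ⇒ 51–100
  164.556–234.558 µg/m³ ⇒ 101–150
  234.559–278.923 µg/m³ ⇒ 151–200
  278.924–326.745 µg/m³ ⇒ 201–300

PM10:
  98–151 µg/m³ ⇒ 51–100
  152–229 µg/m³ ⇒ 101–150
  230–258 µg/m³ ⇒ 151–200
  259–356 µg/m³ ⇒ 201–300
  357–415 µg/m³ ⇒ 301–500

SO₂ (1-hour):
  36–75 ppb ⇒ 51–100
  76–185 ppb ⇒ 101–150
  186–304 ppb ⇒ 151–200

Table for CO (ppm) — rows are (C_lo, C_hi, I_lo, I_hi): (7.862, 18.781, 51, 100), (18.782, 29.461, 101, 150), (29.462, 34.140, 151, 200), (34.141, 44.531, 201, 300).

292

O₃ 0.19032: bracket 0.17214–0.19183 → index 201–300; slope 99/0.01969, offset 0.01818.
AQI = 201 + 99/0.01969·0.01818 ≈ 292.41 ⇒ 292.
PM2.5 305.168: bracket 278.924–326.745 → index 201–300; slope 99/47.821, offset 26.244.
AQI = 201 + 99/47.821·26.244 ≈ 255.33 ⇒ 255.
PM10 154: bracket 152–229 → index 101–150; slope 49/77, offset 2.
AQI = 101 + 49/77·2 ≈ 102.27 ⇒ 102.
SO₂ 273: bracket 186–304 → index 151–200; slope 49/118, offset 87.
AQI = 151 + 49/118·87 ≈ 187.13 ⇒ 187.
CO 27.537: bracket 18.782–29.461 → index 101–150; slope 49/10.679, offset 8.755.
AQI = 101 + 49/10.679·8.755 ≈ 141.17 ⇒ 141.
Sub-indices: O₃→292, PM2.5→255, PM10→102, SO₂→187, CO→141. Overall AQI = max = 292; dominant pollutant is O₃.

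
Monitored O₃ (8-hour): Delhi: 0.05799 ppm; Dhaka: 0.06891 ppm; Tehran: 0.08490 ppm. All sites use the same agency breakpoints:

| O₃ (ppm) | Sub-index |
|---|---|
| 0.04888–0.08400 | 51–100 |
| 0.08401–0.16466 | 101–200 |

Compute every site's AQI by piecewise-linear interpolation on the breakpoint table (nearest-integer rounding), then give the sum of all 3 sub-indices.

245

Delhi: 0.05799 lies in 0.04888–0.08400, so I_lo=51, I_hi=100, C_lo=0.04888, C_hi=0.08400.
(100−51)/(0.08400−0.04888) × (0.05799−0.04888) + 51 = 49/0.03512 × 0.00911 + 51 ≈ 63.71 → 64.
Dhaka: row 0.04888–0.08400 (AQI 51–100). (100−51)·(0.06891−0.04888)/(0.08400−0.04888) + 51 = 49·0.02003/0.03512 + 51 ≈ 78.95 → 79.
Tehran: 0.08490 lies in 0.08401–0.16466, so I_lo=101, I_hi=200, C_lo=0.08401, C_hi=0.16466.
(200−101)/(0.16466−0.08401) × (0.08490−0.08401) + 101 = 99/0.08065 × 0.00089 + 101 ≈ 102.09 → 102.
AQIs: Delhi=64, Dhaka=79, Tehran=102. Sum = 64 + 79 + 102 = 245.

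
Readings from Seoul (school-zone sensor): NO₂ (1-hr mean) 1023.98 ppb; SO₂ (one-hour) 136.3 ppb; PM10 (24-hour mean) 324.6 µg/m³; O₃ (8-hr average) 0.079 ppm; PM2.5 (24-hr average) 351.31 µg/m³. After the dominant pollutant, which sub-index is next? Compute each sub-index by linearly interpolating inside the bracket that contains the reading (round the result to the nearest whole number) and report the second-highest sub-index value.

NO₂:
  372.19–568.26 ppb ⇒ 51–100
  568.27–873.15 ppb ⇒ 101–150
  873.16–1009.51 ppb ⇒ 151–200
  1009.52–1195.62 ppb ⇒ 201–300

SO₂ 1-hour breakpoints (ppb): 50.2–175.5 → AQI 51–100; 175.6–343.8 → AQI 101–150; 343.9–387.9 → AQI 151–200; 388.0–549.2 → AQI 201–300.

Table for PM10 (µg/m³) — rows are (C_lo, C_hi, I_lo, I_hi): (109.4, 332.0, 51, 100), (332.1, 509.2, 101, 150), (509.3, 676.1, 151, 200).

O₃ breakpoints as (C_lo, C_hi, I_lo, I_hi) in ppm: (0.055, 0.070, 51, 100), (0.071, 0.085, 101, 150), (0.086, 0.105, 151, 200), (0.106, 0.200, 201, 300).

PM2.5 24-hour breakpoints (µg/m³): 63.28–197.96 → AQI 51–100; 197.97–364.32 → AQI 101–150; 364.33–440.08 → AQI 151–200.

NO₂: 1023.98 lies in 1009.52–1195.62, so I_lo=201, I_hi=300, C_lo=1009.52, C_hi=1195.62.
(300−201)/(1195.62−1009.52) × (1023.98−1009.52) + 201 = 99/186.10 × 14.46 + 201 ≈ 208.69 → 209.
SO₂ 136.3: bracket 50.2–175.5 → index 51–100; slope 49/125.3, offset 86.1.
AQI = 51 + 49/125.3·86.1 ≈ 84.67 ⇒ 85.
PM10: 324.6 ∈ [109.4, 332.0] ↔ index [51, 100].
51 + (324.6−109.4)·(100−51)/(332.0−109.4) = 51 + 215.2·49/222.6 ≈ 98.37, so AQI = 98.
O₃: 0.079 ∈ [0.071, 0.085] ↔ index [101, 150].
101 + (0.079−0.071)·(150−101)/(0.085−0.071) = 101 + 0.008·49/0.014 ≈ 129.00, so AQI = 129.
PM2.5: row 197.97–364.32 (AQI 101–150). (150−101)·(351.31−197.97)/(364.32−197.97) + 101 = 49·153.34/166.35 + 101 ≈ 146.17 → 146.
Sub-indices: NO₂→209, SO₂→85, PM10→98, O₃→129, PM2.5→146. Ranked high→low: 209, 146, 129, 98, 85. Second-highest sub-index = 146.

146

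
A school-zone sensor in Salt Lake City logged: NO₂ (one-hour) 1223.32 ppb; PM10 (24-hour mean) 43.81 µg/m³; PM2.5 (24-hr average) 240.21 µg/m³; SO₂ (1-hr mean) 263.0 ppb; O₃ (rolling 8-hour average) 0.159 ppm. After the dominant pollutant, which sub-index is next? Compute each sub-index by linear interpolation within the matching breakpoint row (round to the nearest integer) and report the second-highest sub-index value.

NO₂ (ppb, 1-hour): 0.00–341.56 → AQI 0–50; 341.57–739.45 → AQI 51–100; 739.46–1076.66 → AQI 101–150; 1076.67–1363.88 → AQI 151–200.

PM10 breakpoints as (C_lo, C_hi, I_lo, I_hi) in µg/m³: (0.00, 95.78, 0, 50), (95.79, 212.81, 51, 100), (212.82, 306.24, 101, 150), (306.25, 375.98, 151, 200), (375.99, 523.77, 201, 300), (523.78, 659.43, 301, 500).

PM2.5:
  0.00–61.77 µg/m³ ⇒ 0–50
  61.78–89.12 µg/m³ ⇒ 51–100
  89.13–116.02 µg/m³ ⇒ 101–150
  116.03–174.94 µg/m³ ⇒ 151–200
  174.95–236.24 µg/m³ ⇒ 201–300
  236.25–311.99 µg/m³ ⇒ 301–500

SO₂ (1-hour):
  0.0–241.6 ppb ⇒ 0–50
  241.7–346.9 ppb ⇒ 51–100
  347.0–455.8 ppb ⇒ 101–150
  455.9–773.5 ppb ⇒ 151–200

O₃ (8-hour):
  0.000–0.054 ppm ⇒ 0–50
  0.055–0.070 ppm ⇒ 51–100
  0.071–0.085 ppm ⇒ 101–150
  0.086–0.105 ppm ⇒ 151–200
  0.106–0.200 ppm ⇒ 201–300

257

NO₂: 1223.32 lies in 1076.67–1363.88, so I_lo=151, I_hi=200, C_lo=1076.67, C_hi=1363.88.
(200−151)/(1363.88−1076.67) × (1223.32−1076.67) + 151 = 49/287.21 × 146.65 + 151 ≈ 176.02 → 176.
PM10 43.81: bracket 0.00–95.78 → index 0–50; slope 50/95.78, offset 43.81.
AQI = 0 + 50/95.78·43.81 ≈ 22.87 ⇒ 23.
PM2.5 240.21: bracket 236.25–311.99 → index 301–500; slope 199/75.74, offset 3.96.
AQI = 301 + 199/75.74·3.96 ≈ 311.40 ⇒ 311.
SO₂: row 241.7–346.9 (AQI 51–100). (100−51)·(263.0−241.7)/(346.9−241.7) + 51 = 49·21.3/105.2 + 51 ≈ 60.92 → 61.
O₃: 0.159 lies in 0.106–0.200, so I_lo=201, I_hi=300, C_lo=0.106, C_hi=0.200.
(300−201)/(0.200−0.106) × (0.159−0.106) + 201 = 99/0.094 × 0.053 + 201 ≈ 256.82 → 257.
Sub-indices: NO₂→176, PM10→23, PM2.5→311, SO₂→61, O₃→257. Ranked high→low: 311, 257, 176, 61, 23. Second-highest sub-index = 257.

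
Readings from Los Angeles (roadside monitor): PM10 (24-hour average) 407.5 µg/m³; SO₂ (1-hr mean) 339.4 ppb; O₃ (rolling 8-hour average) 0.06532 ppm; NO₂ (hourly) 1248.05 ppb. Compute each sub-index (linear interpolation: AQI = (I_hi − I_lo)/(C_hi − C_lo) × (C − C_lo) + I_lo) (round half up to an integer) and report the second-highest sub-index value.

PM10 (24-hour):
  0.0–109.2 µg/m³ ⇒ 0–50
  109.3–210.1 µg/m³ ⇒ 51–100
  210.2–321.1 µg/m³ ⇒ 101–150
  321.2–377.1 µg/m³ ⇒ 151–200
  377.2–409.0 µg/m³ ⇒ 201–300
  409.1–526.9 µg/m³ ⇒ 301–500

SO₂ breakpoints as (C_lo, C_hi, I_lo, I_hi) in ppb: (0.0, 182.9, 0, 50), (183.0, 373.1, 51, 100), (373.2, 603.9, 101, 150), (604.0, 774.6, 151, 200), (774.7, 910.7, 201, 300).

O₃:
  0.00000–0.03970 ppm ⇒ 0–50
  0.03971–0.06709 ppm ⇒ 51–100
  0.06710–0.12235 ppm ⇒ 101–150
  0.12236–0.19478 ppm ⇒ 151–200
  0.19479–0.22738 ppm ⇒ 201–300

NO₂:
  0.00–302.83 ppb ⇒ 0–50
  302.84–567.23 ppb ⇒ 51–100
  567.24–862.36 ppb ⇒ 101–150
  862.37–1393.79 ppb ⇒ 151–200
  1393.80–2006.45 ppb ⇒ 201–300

PM10 407.5: bracket 377.2–409.0 → index 201–300; slope 99/31.8, offset 30.3.
AQI = 201 + 99/31.8·30.3 ≈ 295.33 ⇒ 295.
SO₂ 339.4: bracket 183.0–373.1 → index 51–100; slope 49/190.1, offset 156.4.
AQI = 51 + 49/190.1·156.4 ≈ 91.31 ⇒ 91.
O₃ 0.06532: bracket 0.03971–0.06709 → index 51–100; slope 49/0.02738, offset 0.02561.
AQI = 51 + 49/0.02738·0.02561 ≈ 96.83 ⇒ 97.
NO₂: 1248.05 lies in 862.37–1393.79, so I_lo=151, I_hi=200, C_lo=862.37, C_hi=1393.79.
(200−151)/(1393.79−862.37) × (1248.05−862.37) + 151 = 49/531.42 × 385.68 + 151 ≈ 186.56 → 187.
Sub-indices: PM10→295, SO₂→91, O₃→97, NO₂→187. Ranked high→low: 295, 187, 97, 91. Second-highest sub-index = 187.

187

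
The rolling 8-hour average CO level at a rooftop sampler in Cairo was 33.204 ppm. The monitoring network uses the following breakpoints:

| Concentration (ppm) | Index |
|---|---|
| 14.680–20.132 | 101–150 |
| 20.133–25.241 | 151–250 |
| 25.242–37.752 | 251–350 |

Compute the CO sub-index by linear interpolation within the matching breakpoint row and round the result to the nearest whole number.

CO 33.204: bracket 25.242–37.752 → index 251–350; slope 99/12.510, offset 7.962.
AQI = 251 + 99/12.510·7.962 ≈ 314.01 ⇒ 314.

314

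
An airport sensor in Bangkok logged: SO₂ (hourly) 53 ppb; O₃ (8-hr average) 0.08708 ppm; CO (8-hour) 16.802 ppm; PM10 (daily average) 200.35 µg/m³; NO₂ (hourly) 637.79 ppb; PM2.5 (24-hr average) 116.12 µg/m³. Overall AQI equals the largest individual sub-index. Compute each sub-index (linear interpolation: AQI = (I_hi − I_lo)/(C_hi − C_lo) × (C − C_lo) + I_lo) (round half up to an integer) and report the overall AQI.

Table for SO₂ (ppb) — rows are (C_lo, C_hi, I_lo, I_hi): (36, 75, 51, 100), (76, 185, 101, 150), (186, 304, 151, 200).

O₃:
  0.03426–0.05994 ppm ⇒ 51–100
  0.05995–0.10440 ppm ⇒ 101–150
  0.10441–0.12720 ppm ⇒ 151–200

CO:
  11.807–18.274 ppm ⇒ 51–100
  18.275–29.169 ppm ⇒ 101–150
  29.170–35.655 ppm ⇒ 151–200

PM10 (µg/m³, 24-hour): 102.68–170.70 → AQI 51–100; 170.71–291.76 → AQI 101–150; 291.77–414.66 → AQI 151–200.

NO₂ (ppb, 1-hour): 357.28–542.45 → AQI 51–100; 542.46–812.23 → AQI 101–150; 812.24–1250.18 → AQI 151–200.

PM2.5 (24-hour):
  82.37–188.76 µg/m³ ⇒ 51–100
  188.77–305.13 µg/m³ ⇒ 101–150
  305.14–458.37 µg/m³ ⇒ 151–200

SO₂: 53 lies in 36–75, so I_lo=51, I_hi=100, C_lo=36, C_hi=75.
(100−51)/(75−36) × (53−36) + 51 = 49/39 × 17 + 51 ≈ 72.36 → 72.
O₃: 0.08708 lies in 0.05995–0.10440, so I_lo=101, I_hi=150, C_lo=0.05995, C_hi=0.10440.
(150−101)/(0.10440−0.05995) × (0.08708−0.05995) + 101 = 49/0.04445 × 0.02713 + 101 ≈ 130.91 → 131.
CO 16.802: bracket 11.807–18.274 → index 51–100; slope 49/6.467, offset 4.995.
AQI = 51 + 49/6.467·4.995 ≈ 88.85 ⇒ 89.
PM10: 200.35 lies in 170.71–291.76, so I_lo=101, I_hi=150, C_lo=170.71, C_hi=291.76.
(150−101)/(291.76−170.71) × (200.35−170.71) + 101 = 49/121.05 × 29.64 + 101 ≈ 113.00 → 113.
NO₂: row 542.46–812.23 (AQI 101–150). (150−101)·(637.79−542.46)/(812.23−542.46) + 101 = 49·95.33/269.77 + 101 ≈ 118.32 → 118.
PM2.5: 116.12 lies in 82.37–188.76, so I_lo=51, I_hi=100, C_lo=82.37, C_hi=188.76.
(100−51)/(188.76−82.37) × (116.12−82.37) + 51 = 49/106.39 × 33.75 + 51 ≈ 66.54 → 67.
Sub-indices: SO₂→72, O₃→131, CO→89, PM10→113, NO₂→118, PM2.5→67. Overall AQI = max = 131; dominant pollutant is O₃.

131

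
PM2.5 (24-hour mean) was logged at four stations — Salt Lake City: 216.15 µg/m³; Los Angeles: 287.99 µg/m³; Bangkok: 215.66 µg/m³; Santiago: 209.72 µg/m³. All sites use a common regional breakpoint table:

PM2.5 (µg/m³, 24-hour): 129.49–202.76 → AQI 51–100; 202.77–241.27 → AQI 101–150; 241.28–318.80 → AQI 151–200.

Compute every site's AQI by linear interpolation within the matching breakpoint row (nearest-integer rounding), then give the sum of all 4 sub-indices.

Salt Lake City: 216.15 ∈ [202.77, 241.27] ↔ index [101, 150].
101 + (216.15−202.77)·(150−101)/(241.27−202.77) = 101 + 13.38·49/38.50 ≈ 118.03, so AQI = 118.
Los Angeles: row 241.28–318.80 (AQI 151–200). (200−151)·(287.99−241.28)/(318.80−241.28) + 151 = 49·46.71/77.52 + 151 ≈ 180.53 → 181.
Bangkok: 215.66 ∈ [202.77, 241.27] ↔ index [101, 150].
101 + (215.66−202.77)·(150−101)/(241.27−202.77) = 101 + 12.89·49/38.50 ≈ 117.41, so AQI = 117.
Santiago: row 202.77–241.27 (AQI 101–150). (150−101)·(209.72−202.77)/(241.27−202.77) + 101 = 49·6.95/38.50 + 101 ≈ 109.85 → 110.
AQIs: Salt Lake City=118, Los Angeles=181, Bangkok=117, Santiago=110. Sum = 118 + 181 + 117 + 110 = 526.

526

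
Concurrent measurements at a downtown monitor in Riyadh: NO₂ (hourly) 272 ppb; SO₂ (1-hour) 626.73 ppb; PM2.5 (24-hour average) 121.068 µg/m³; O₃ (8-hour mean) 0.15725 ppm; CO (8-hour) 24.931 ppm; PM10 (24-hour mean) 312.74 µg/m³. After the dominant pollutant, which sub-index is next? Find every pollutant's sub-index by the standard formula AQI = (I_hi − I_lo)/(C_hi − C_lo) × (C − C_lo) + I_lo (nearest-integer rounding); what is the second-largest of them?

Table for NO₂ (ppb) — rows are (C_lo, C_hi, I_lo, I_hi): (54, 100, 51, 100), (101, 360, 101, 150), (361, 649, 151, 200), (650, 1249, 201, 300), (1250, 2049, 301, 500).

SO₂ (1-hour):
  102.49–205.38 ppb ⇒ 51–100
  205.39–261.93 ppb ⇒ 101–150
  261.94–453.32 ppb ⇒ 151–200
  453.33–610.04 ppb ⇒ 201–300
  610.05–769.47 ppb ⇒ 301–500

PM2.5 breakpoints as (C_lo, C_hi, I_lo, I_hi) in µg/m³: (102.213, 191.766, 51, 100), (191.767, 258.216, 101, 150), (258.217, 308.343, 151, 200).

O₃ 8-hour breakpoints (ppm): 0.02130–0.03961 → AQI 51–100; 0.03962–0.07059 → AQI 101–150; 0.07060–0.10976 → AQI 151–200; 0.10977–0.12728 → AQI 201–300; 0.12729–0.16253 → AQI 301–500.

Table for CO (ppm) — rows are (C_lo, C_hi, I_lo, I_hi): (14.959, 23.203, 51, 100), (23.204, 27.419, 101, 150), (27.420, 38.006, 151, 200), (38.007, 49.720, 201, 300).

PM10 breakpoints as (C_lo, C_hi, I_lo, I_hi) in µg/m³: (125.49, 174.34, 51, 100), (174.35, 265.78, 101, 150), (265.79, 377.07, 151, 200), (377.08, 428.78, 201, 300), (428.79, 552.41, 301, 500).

322

NO₂: 272 lies in 101–360, so I_lo=101, I_hi=150, C_lo=101, C_hi=360.
(150−101)/(360−101) × (272−101) + 101 = 49/259 × 171 + 101 ≈ 133.35 → 133.
SO₂: row 610.05–769.47 (AQI 301–500). (500−301)·(626.73−610.05)/(769.47−610.05) + 301 = 199·16.68/159.42 + 301 ≈ 321.82 → 322.
PM2.5: row 102.213–191.766 (AQI 51–100). (100−51)·(121.068−102.213)/(191.766−102.213) + 51 = 49·18.855/89.553 + 51 ≈ 61.32 → 61.
O₃: row 0.12729–0.16253 (AQI 301–500). (500−301)·(0.15725−0.12729)/(0.16253−0.12729) + 301 = 199·0.02996/0.03524 + 301 ≈ 470.18 → 470.
CO: 24.931 lies in 23.204–27.419, so I_lo=101, I_hi=150, C_lo=23.204, C_hi=27.419.
(150−101)/(27.419−23.204) × (24.931−23.204) + 101 = 49/4.215 × 1.727 + 101 ≈ 121.08 → 121.
PM10: 312.74 ∈ [265.79, 377.07] ↔ index [151, 200].
151 + (312.74−265.79)·(200−151)/(377.07−265.79) = 151 + 46.95·49/111.28 ≈ 171.67, so AQI = 172.
Sub-indices: NO₂→133, SO₂→322, PM2.5→61, O₃→470, CO→121, PM10→172. Ranked high→low: 470, 322, 172, 133, 121, 61. Second-highest sub-index = 322.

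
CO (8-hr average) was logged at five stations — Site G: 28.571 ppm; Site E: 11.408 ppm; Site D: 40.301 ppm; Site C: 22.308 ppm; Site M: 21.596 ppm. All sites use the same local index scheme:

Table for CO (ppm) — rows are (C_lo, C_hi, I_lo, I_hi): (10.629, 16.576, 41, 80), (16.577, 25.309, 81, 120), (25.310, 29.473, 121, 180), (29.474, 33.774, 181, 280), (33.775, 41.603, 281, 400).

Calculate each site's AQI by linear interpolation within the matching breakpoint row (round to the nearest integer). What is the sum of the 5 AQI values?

803

Site G: 28.571 lies in 25.310–29.473, so I_lo=121, I_hi=180, C_lo=25.310, C_hi=29.473.
(180−121)/(29.473−25.310) × (28.571−25.310) + 121 = 59/4.163 × 3.261 + 121 ≈ 167.22 → 167.
Site E: 11.408 ∈ [10.629, 16.576] ↔ index [41, 80].
41 + (11.408−10.629)·(80−41)/(16.576−10.629) = 41 + 0.779·39/5.947 ≈ 46.11, so AQI = 46.
Site D: 40.301 lies in 33.775–41.603, so I_lo=281, I_hi=400, C_lo=33.775, C_hi=41.603.
(400−281)/(41.603−33.775) × (40.301−33.775) + 281 = 119/7.828 × 6.526 + 281 ≈ 380.21 → 380.
Site C: row 16.577–25.309 (AQI 81–120). (120−81)·(22.308−16.577)/(25.309−16.577) + 81 = 39·5.731/8.732 + 81 ≈ 106.60 → 107.
Site M: 21.596 ∈ [16.577, 25.309] ↔ index [81, 120].
81 + (21.596−16.577)·(120−81)/(25.309−16.577) = 81 + 5.019·39/8.732 ≈ 103.42, so AQI = 103.
AQIs: Site G=167, Site E=46, Site D=380, Site C=107, Site M=103. Sum = 167 + 46 + 380 + 107 + 103 = 803.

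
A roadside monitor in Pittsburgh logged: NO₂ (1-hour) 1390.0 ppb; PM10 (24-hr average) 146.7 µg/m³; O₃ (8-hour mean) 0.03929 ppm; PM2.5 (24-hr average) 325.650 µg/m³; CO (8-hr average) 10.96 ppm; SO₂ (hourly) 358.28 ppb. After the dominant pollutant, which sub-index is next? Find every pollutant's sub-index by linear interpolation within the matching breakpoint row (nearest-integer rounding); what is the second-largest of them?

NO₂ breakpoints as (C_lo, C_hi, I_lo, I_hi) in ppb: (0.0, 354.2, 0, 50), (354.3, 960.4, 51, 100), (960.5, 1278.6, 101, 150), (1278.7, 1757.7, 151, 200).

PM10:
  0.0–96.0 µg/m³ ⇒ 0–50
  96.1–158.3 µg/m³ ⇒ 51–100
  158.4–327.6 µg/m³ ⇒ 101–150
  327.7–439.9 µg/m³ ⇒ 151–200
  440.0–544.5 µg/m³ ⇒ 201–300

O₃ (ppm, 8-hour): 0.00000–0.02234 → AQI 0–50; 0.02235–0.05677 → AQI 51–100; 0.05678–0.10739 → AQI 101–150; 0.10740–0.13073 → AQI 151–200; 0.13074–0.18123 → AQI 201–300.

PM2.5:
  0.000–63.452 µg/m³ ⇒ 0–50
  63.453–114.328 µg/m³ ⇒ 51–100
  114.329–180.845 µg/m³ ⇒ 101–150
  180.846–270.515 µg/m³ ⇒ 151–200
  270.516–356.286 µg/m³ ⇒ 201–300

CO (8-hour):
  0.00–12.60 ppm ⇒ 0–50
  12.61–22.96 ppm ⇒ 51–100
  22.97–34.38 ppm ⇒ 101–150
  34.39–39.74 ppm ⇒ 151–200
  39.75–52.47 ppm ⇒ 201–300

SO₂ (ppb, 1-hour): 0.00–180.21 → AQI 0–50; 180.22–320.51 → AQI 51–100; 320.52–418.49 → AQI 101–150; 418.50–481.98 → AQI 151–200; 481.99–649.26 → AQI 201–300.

162

NO₂: 1390.0 ∈ [1278.7, 1757.7] ↔ index [151, 200].
151 + (1390.0−1278.7)·(200−151)/(1757.7−1278.7) = 151 + 111.3·49/479.0 ≈ 162.39, so AQI = 162.
PM10: 146.7 lies in 96.1–158.3, so I_lo=51, I_hi=100, C_lo=96.1, C_hi=158.3.
(100−51)/(158.3−96.1) × (146.7−96.1) + 51 = 49/62.2 × 50.6 + 51 ≈ 90.86 → 91.
O₃ 0.03929: bracket 0.02235–0.05677 → index 51–100; slope 49/0.03442, offset 0.01694.
AQI = 51 + 49/0.03442·0.01694 ≈ 75.12 ⇒ 75.
PM2.5: 325.650 lies in 270.516–356.286, so I_lo=201, I_hi=300, C_lo=270.516, C_hi=356.286.
(300−201)/(356.286−270.516) × (325.650−270.516) + 201 = 99/85.770 × 55.134 + 201 ≈ 264.64 → 265.
CO 10.96: bracket 0.00–12.60 → index 0–50; slope 50/12.60, offset 10.96.
AQI = 0 + 50/12.60·10.96 ≈ 43.49 ⇒ 43.
SO₂: row 320.52–418.49 (AQI 101–150). (150−101)·(358.28−320.52)/(418.49−320.52) + 101 = 49·37.76/97.97 + 101 ≈ 119.89 → 120.
Sub-indices: NO₂→162, PM10→91, O₃→75, PM2.5→265, CO→43, SO₂→120. Ranked high→low: 265, 162, 120, 91, 75, 43. Second-highest sub-index = 162.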